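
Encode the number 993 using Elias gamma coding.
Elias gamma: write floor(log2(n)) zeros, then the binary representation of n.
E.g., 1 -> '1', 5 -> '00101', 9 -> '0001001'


num_bits = floor(log2(993)) + 1 = 10
leading_zeros = num_bits - 1 = 9
binary(993) = 1111100001

Elias gamma(993) = '000000000' + '1111100001' = 0000000001111100001 (19 bits)


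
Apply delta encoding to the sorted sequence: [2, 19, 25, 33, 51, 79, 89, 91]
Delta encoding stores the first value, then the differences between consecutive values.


First value: 2
Deltas:
  19 - 2 = 17
  25 - 19 = 6
  33 - 25 = 8
  51 - 33 = 18
  79 - 51 = 28
  89 - 79 = 10
  91 - 89 = 2


Delta encoded: [2, 17, 6, 8, 18, 28, 10, 2]


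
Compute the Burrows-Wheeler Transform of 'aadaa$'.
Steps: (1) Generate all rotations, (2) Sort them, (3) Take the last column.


Rotations (sorted):
  0: $aadaa -> last char: a
  1: a$aada -> last char: a
  2: aa$aad -> last char: d
  3: aadaa$ -> last char: $
  4: adaa$a -> last char: a
  5: daa$aa -> last char: a


BWT = aad$aa


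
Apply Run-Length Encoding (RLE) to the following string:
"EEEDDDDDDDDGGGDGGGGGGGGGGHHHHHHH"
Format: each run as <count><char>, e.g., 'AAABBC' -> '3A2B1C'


Scanning runs left to right:
  i=0: run of 'E' x 3 -> '3E'
  i=3: run of 'D' x 8 -> '8D'
  i=11: run of 'G' x 3 -> '3G'
  i=14: run of 'D' x 1 -> '1D'
  i=15: run of 'G' x 10 -> '10G'
  i=25: run of 'H' x 7 -> '7H'

RLE = 3E8D3G1D10G7H


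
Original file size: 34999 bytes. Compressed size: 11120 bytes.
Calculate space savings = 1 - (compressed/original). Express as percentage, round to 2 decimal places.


ratio = compressed/original = 11120/34999 = 0.317723
savings = 1 - ratio = 1 - 0.317723 = 0.682277
as a percentage: 0.682277 * 100 = 68.23%

Space savings = 1 - 11120/34999 = 68.23%


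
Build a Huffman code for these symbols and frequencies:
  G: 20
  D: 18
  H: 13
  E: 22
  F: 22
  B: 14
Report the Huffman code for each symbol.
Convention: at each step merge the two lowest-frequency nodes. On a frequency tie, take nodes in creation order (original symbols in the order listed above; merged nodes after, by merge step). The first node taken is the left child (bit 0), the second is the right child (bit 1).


Huffman tree construction:
Step 1: Merge H(13) + B(14) = 27
Step 2: Merge D(18) + G(20) = 38
Step 3: Merge E(22) + F(22) = 44
Step 4: Merge (H+B)(27) + (D+G)(38) = 65
Step 5: Merge (E+F)(44) + ((H+B)+(D+G))(65) = 109
Read each symbol's code off the tree from the root (left child = 0, right child = 1).

Codes:
  G: 111 (length 3)
  D: 110 (length 3)
  H: 100 (length 3)
  E: 00 (length 2)
  F: 01 (length 2)
  B: 101 (length 3)
Average code length: 283/109 = 2.5963 bits/symbol


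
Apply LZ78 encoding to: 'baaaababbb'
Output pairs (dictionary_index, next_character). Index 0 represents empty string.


LZ78 encoding steps:
Dictionary: {0: ''}
Step 1: w='' (idx 0), next='b' -> output (0, 'b'), add 'b' as idx 1
Step 2: w='' (idx 0), next='a' -> output (0, 'a'), add 'a' as idx 2
Step 3: w='a' (idx 2), next='a' -> output (2, 'a'), add 'aa' as idx 3
Step 4: w='a' (idx 2), next='b' -> output (2, 'b'), add 'ab' as idx 4
Step 5: w='ab' (idx 4), next='b' -> output (4, 'b'), add 'abb' as idx 5
Step 6: w='b' (idx 1), end of input -> output (1, '')


Encoded: [(0, 'b'), (0, 'a'), (2, 'a'), (2, 'b'), (4, 'b'), (1, '')]


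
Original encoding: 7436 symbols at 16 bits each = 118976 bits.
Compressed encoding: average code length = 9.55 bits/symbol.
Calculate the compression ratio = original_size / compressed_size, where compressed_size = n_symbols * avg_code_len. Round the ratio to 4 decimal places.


original_size = n_symbols * orig_bits = 7436 * 16 = 118976 bits
compressed_size = n_symbols * avg_code_len = 7436 * 9.55 = 71013.8 bits
ratio = original_size / compressed_size = 118976 / 71013.8 = 1.6754

Compression ratio = 1.6754


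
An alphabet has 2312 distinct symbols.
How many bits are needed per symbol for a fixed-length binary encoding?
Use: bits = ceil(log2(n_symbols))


log2(2312) = 11.1749
Bracket: 2^11 = 2048 < 2312 <= 2^12 = 4096
So ceil(log2(2312)) = 12

bits = ceil(log2(2312)) = ceil(11.1749) = 12 bits


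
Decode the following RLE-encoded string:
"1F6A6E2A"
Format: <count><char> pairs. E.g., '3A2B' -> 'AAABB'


Expanding each <count><char> pair:
  1F -> 'F'
  6A -> 'AAAAAA'
  6E -> 'EEEEEE'
  2A -> 'AA'

Decoded = FAAAAAAEEEEEEAA


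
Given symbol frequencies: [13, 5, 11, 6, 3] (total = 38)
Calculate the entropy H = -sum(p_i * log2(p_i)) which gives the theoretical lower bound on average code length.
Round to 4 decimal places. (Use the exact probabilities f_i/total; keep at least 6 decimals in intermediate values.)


Per-symbol terms -p_i * log2(p_i) with p_i = f_i/38:
  p = 13/38 = 0.342105: log2(p) = -1.547488, -p*log2(p) = 0.529404
  p = 5/38 = 0.131579: log2(p) = -2.925999, -p*log2(p) = 0.385000
  p = 11/38 = 0.289474: log2(p) = -1.788496, -p*log2(p) = 0.517722
  p = 6/38 = 0.157895: log2(p) = -2.662965, -p*log2(p) = 0.420468
  p = 3/38 = 0.078947: log2(p) = -3.662965, -p*log2(p) = 0.289181
H = 0.529404 + 0.385000 + 0.517722 + 0.420468 + 0.289181 = 2.141775

H = 2.1418 bits/symbol


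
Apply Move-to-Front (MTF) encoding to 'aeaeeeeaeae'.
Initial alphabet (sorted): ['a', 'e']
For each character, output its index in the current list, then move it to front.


MTF encoding:
'a': index 0 in ['a', 'e'] -> ['a', 'e']
'e': index 1 in ['a', 'e'] -> ['e', 'a']
'a': index 1 in ['e', 'a'] -> ['a', 'e']
'e': index 1 in ['a', 'e'] -> ['e', 'a']
'e': index 0 in ['e', 'a'] -> ['e', 'a']
'e': index 0 in ['e', 'a'] -> ['e', 'a']
'e': index 0 in ['e', 'a'] -> ['e', 'a']
'a': index 1 in ['e', 'a'] -> ['a', 'e']
'e': index 1 in ['a', 'e'] -> ['e', 'a']
'a': index 1 in ['e', 'a'] -> ['a', 'e']
'e': index 1 in ['a', 'e'] -> ['e', 'a']


Output: [0, 1, 1, 1, 0, 0, 0, 1, 1, 1, 1]


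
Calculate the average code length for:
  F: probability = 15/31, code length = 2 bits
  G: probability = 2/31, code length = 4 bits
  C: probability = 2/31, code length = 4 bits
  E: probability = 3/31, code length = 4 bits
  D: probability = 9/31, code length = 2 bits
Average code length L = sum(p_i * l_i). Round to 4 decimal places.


Weighted contributions p_i * l_i:
  F: (15/31) * 2 = 30/31
  G: (2/31) * 4 = 8/31
  C: (2/31) * 4 = 8/31
  E: (3/31) * 4 = 12/31
  D: (9/31) * 2 = 18/31
Sum = (30 + 8 + 8 + 12 + 18)/31 = 76/31

L = 76/31 = 2.4516 bits/symbol


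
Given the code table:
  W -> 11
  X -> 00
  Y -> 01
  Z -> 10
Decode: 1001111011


Decoding:
10 -> Z
01 -> Y
11 -> W
10 -> Z
11 -> W


Result: ZYWZW


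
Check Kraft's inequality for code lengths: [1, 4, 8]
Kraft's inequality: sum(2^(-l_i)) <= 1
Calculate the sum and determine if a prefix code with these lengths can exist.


Sum = 2^(-1) + 2^(-4) + 2^(-8)
    = 0.5 + 0.0625 + 0.00390625
    = 145/256 = 0.56640625
Since 0.56640625 <= 1, Kraft's inequality IS satisfied.
A prefix code with these lengths CAN exist.

Kraft sum = 0.56640625. Satisfied.


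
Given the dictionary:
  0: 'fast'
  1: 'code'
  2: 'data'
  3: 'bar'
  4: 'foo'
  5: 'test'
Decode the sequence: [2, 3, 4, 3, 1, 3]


Look up each index in the dictionary:
  2 -> 'data'
  3 -> 'bar'
  4 -> 'foo'
  3 -> 'bar'
  1 -> 'code'
  3 -> 'bar'

Decoded: "data bar foo bar code bar"


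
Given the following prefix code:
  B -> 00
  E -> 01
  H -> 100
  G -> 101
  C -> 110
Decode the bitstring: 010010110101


Decoding step by step:
Bits 01 -> E
Bits 00 -> B
Bits 101 -> G
Bits 101 -> G
Bits 01 -> E


Decoded message: EBGGE


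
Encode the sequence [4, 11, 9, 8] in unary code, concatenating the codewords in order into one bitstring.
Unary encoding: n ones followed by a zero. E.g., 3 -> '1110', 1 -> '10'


Encode each number as n ones followed by a terminating 0:
  4 -> 11110 (5 bits)
  11 -> 111111111110 (12 bits)
  9 -> 1111111110 (10 bits)
  8 -> 111111110 (9 bits)
Total length = 5 + 12 + 10 + 9 = 36 bits.

Unary([4, 11, 9, 8]) = 111101111111111101111111110111111110 (36 bits)


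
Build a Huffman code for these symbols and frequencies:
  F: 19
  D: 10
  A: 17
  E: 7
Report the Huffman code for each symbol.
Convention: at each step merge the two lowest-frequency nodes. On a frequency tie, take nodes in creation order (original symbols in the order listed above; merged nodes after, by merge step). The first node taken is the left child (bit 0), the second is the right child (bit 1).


Huffman tree construction:
Step 1: Merge E(7) + D(10) = 17
Step 2: Merge A(17) + (E+D)(17) = 34
Step 3: Merge F(19) + (A+(E+D))(34) = 53
Read each symbol's code off the tree from the root (left child = 0, right child = 1).

Codes:
  F: 0 (length 1)
  D: 111 (length 3)
  A: 10 (length 2)
  E: 110 (length 3)
Average code length: 104/53 = 1.9623 bits/symbol


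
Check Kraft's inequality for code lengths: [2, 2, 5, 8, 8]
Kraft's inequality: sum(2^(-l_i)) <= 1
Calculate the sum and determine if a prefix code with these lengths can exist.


Sum = 2^(-2) + 2^(-2) + 2^(-5) + 2^(-8) + 2^(-8)
    = 0.25 + 0.25 + 0.03125 + 0.00390625 + 0.00390625
    = 138/256 = 0.5390625
Since 0.5390625 <= 1, Kraft's inequality IS satisfied.
A prefix code with these lengths CAN exist.

Kraft sum = 0.5390625. Satisfied.


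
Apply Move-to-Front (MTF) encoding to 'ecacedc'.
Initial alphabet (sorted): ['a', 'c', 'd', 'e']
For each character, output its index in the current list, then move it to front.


MTF encoding:
'e': index 3 in ['a', 'c', 'd', 'e'] -> ['e', 'a', 'c', 'd']
'c': index 2 in ['e', 'a', 'c', 'd'] -> ['c', 'e', 'a', 'd']
'a': index 2 in ['c', 'e', 'a', 'd'] -> ['a', 'c', 'e', 'd']
'c': index 1 in ['a', 'c', 'e', 'd'] -> ['c', 'a', 'e', 'd']
'e': index 2 in ['c', 'a', 'e', 'd'] -> ['e', 'c', 'a', 'd']
'd': index 3 in ['e', 'c', 'a', 'd'] -> ['d', 'e', 'c', 'a']
'c': index 2 in ['d', 'e', 'c', 'a'] -> ['c', 'd', 'e', 'a']


Output: [3, 2, 2, 1, 2, 3, 2]


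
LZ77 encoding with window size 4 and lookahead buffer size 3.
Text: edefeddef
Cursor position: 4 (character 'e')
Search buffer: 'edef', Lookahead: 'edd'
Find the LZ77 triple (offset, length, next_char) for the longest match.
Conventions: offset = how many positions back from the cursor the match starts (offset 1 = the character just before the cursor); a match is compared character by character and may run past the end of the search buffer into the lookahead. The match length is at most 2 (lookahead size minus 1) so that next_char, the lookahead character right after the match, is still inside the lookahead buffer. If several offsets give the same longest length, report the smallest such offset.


Try each offset into the search buffer:
  offset=1 (pos 3, char 'f'): match length 0
  offset=2 (pos 2, char 'e'): match length 1
  offset=3 (pos 1, char 'd'): match length 0
  offset=4 (pos 0, char 'e'): match length 2
Longest match has length 2 at offset 4.
next_char = character at position 4 + 2 = 6 -> 'd'

Best match: offset=4, length=2 (matching 'ed' starting at position 0)
LZ77 triple: (4, 2, 'd')


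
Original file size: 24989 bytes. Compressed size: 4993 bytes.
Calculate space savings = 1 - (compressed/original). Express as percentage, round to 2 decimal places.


ratio = compressed/original = 4993/24989 = 0.199808
savings = 1 - ratio = 1 - 0.199808 = 0.800192
as a percentage: 0.800192 * 100 = 80.02%

Space savings = 1 - 4993/24989 = 80.02%


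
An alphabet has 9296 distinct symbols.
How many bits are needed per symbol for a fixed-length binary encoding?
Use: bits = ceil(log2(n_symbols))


log2(9296) = 13.1824
Bracket: 2^13 = 8192 < 9296 <= 2^14 = 16384
So ceil(log2(9296)) = 14

bits = ceil(log2(9296)) = ceil(13.1824) = 14 bits


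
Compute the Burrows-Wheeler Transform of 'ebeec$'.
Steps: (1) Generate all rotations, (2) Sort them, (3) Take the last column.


Rotations (sorted):
  0: $ebeec -> last char: c
  1: beec$e -> last char: e
  2: c$ebee -> last char: e
  3: ebeec$ -> last char: $
  4: ec$ebe -> last char: e
  5: eec$eb -> last char: b


BWT = cee$eb


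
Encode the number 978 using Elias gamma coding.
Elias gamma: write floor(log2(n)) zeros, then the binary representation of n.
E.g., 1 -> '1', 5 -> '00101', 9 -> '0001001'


num_bits = floor(log2(978)) + 1 = 10
leading_zeros = num_bits - 1 = 9
binary(978) = 1111010010

Elias gamma(978) = '000000000' + '1111010010' = 0000000001111010010 (19 bits)


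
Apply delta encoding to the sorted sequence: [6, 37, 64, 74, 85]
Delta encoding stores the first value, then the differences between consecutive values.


First value: 6
Deltas:
  37 - 6 = 31
  64 - 37 = 27
  74 - 64 = 10
  85 - 74 = 11


Delta encoded: [6, 31, 27, 10, 11]


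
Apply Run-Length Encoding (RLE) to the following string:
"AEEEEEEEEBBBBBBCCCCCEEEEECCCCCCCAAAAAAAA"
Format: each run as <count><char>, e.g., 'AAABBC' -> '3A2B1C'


Scanning runs left to right:
  i=0: run of 'A' x 1 -> '1A'
  i=1: run of 'E' x 8 -> '8E'
  i=9: run of 'B' x 6 -> '6B'
  i=15: run of 'C' x 5 -> '5C'
  i=20: run of 'E' x 5 -> '5E'
  i=25: run of 'C' x 7 -> '7C'
  i=32: run of 'A' x 8 -> '8A'

RLE = 1A8E6B5C5E7C8A


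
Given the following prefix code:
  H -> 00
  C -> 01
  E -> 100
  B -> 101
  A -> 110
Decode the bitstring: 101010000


Decoding step by step:
Bits 101 -> B
Bits 01 -> C
Bits 00 -> H
Bits 00 -> H


Decoded message: BCHH


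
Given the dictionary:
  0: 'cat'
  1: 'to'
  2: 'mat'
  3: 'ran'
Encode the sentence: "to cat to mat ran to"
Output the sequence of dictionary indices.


Look up each word in the dictionary:
  'to' -> 1
  'cat' -> 0
  'to' -> 1
  'mat' -> 2
  'ran' -> 3
  'to' -> 1

Encoded: [1, 0, 1, 2, 3, 1]


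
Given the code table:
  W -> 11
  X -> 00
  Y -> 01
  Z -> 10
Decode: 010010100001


Decoding:
01 -> Y
00 -> X
10 -> Z
10 -> Z
00 -> X
01 -> Y


Result: YXZZXY


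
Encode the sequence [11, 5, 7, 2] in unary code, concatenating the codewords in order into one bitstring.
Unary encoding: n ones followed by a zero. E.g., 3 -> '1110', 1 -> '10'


Encode each number as n ones followed by a terminating 0:
  11 -> 111111111110 (12 bits)
  5 -> 111110 (6 bits)
  7 -> 11111110 (8 bits)
  2 -> 110 (3 bits)
Total length = 12 + 6 + 8 + 3 = 29 bits.

Unary([11, 5, 7, 2]) = 11111111111011111011111110110 (29 bits)


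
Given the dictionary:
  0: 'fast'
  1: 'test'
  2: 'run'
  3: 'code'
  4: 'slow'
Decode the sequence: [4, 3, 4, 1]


Look up each index in the dictionary:
  4 -> 'slow'
  3 -> 'code'
  4 -> 'slow'
  1 -> 'test'

Decoded: "slow code slow test"


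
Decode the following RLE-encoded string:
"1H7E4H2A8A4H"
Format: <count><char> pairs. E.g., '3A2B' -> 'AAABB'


Expanding each <count><char> pair:
  1H -> 'H'
  7E -> 'EEEEEEE'
  4H -> 'HHHH'
  2A -> 'AA'
  8A -> 'AAAAAAAA'
  4H -> 'HHHH'

Decoded = HEEEEEEEHHHHAAAAAAAAAAHHHH


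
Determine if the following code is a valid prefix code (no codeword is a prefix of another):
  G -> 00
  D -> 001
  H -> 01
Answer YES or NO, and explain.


Checking each pair (does one codeword prefix another?):
  G='00' vs D='001': prefix -- VIOLATION

NO -- this is NOT a valid prefix code. G (00) is a prefix of D (001).


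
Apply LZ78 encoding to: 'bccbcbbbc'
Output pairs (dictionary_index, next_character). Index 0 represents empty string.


LZ78 encoding steps:
Dictionary: {0: ''}
Step 1: w='' (idx 0), next='b' -> output (0, 'b'), add 'b' as idx 1
Step 2: w='' (idx 0), next='c' -> output (0, 'c'), add 'c' as idx 2
Step 3: w='c' (idx 2), next='b' -> output (2, 'b'), add 'cb' as idx 3
Step 4: w='cb' (idx 3), next='b' -> output (3, 'b'), add 'cbb' as idx 4
Step 5: w='b' (idx 1), next='c' -> output (1, 'c'), add 'bc' as idx 5


Encoded: [(0, 'b'), (0, 'c'), (2, 'b'), (3, 'b'), (1, 'c')]


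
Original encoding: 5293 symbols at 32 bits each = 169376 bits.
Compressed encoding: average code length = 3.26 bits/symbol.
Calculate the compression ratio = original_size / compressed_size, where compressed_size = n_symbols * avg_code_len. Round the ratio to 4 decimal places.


original_size = n_symbols * orig_bits = 5293 * 32 = 169376 bits
compressed_size = n_symbols * avg_code_len = 5293 * 3.26 = 17255.18 bits
ratio = original_size / compressed_size = 169376 / 17255.18 = 9.816

Compression ratio = 9.816


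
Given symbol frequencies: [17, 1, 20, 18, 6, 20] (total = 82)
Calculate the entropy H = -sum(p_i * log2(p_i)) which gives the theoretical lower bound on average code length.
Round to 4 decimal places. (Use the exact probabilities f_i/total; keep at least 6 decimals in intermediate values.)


Per-symbol terms -p_i * log2(p_i) with p_i = f_i/82:
  p = 17/82 = 0.207317: log2(p) = -2.270089, -p*log2(p) = 0.470628
  p = 1/82 = 0.012195: log2(p) = -6.357552, -p*log2(p) = 0.077531
  p = 20/82 = 0.243902: log2(p) = -2.035624, -p*log2(p) = 0.496494
  p = 18/82 = 0.219512: log2(p) = -2.187627, -p*log2(p) = 0.480211
  p = 6/82 = 0.073171: log2(p) = -3.772590, -p*log2(p) = 0.276043
  p = 20/82 = 0.243902: log2(p) = -2.035624, -p*log2(p) = 0.496494
H = 0.470628 + 0.077531 + 0.496494 + 0.480211 + 0.276043 + 0.496494 = 2.297401

H = 2.2974 bits/symbol


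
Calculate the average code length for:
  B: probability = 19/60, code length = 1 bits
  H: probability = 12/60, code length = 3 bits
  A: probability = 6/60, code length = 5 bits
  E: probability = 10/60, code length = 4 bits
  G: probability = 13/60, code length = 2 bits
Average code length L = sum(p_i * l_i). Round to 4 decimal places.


Weighted contributions p_i * l_i:
  B: (19/60) * 1 = 19/60
  H: (12/60) * 3 = 36/60
  A: (6/60) * 5 = 30/60
  E: (10/60) * 4 = 40/60
  G: (13/60) * 2 = 26/60
Sum = (19 + 36 + 30 + 40 + 26)/60 = 151/60

L = 151/60 = 2.5167 bits/symbol


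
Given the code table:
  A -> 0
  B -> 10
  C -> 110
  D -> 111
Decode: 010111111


Decoding:
0 -> A
10 -> B
111 -> D
111 -> D


Result: ABDD


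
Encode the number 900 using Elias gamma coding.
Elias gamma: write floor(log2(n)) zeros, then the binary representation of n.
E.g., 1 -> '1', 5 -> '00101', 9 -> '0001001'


num_bits = floor(log2(900)) + 1 = 10
leading_zeros = num_bits - 1 = 9
binary(900) = 1110000100

Elias gamma(900) = '000000000' + '1110000100' = 0000000001110000100 (19 bits)


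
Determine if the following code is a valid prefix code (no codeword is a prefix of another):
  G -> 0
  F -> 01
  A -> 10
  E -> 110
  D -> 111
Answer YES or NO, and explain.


Checking each pair (does one codeword prefix another?):
  G='0' vs F='01': prefix -- VIOLATION

NO -- this is NOT a valid prefix code. G (0) is a prefix of F (01).


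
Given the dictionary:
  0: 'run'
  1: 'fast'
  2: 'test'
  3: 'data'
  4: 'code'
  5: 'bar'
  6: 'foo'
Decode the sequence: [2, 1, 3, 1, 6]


Look up each index in the dictionary:
  2 -> 'test'
  1 -> 'fast'
  3 -> 'data'
  1 -> 'fast'
  6 -> 'foo'

Decoded: "test fast data fast foo"


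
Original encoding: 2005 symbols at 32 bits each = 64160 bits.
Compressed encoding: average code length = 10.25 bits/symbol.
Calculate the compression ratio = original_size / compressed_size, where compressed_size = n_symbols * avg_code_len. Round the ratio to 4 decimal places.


original_size = n_symbols * orig_bits = 2005 * 32 = 64160 bits
compressed_size = n_symbols * avg_code_len = 2005 * 10.25 = 20551.25 bits
ratio = original_size / compressed_size = 64160 / 20551.25 = 3.122

Compression ratio = 3.122


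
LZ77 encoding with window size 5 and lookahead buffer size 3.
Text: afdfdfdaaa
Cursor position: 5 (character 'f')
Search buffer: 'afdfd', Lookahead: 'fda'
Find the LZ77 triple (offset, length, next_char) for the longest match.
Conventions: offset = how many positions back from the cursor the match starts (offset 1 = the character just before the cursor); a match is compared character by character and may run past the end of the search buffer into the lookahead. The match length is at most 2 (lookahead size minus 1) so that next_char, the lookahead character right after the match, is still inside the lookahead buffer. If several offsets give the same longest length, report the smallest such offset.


Try each offset into the search buffer:
  offset=1 (pos 4, char 'd'): match length 0
  offset=2 (pos 3, char 'f'): match length 2
  offset=3 (pos 2, char 'd'): match length 0
  offset=4 (pos 1, char 'f'): match length 2
  offset=5 (pos 0, char 'a'): match length 0
Longest match has length 2, found at offsets 2, 4; take the smallest, offset 2.
next_char = character at position 5 + 2 = 7 -> 'a'

Best match: offset=2, length=2 (matching 'fd' starting at position 3)
LZ77 triple: (2, 2, 'a')


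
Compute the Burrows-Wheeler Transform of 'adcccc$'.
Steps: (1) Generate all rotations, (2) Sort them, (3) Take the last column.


Rotations (sorted):
  0: $adcccc -> last char: c
  1: adcccc$ -> last char: $
  2: c$adccc -> last char: c
  3: cc$adcc -> last char: c
  4: ccc$adc -> last char: c
  5: cccc$ad -> last char: d
  6: dcccc$a -> last char: a


BWT = c$cccda


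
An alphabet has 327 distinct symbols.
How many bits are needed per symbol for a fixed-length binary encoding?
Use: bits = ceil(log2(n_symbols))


log2(327) = 8.3531
Bracket: 2^8 = 256 < 327 <= 2^9 = 512
So ceil(log2(327)) = 9

bits = ceil(log2(327)) = ceil(8.3531) = 9 bits


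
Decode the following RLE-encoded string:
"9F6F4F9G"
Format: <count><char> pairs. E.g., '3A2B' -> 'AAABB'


Expanding each <count><char> pair:
  9F -> 'FFFFFFFFF'
  6F -> 'FFFFFF'
  4F -> 'FFFF'
  9G -> 'GGGGGGGGG'

Decoded = FFFFFFFFFFFFFFFFFFFGGGGGGGGG


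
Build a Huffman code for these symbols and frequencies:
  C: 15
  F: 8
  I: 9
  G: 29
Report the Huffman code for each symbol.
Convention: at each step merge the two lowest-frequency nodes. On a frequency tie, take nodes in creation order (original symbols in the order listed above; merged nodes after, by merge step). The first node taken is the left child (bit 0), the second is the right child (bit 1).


Huffman tree construction:
Step 1: Merge F(8) + I(9) = 17
Step 2: Merge C(15) + (F+I)(17) = 32
Step 3: Merge G(29) + (C+(F+I))(32) = 61
Read each symbol's code off the tree from the root (left child = 0, right child = 1).

Codes:
  C: 10 (length 2)
  F: 110 (length 3)
  I: 111 (length 3)
  G: 0 (length 1)
Average code length: 110/61 = 1.8033 bits/symbol


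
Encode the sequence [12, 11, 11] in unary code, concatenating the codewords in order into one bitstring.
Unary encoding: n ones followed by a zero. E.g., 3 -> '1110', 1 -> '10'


Encode each number as n ones followed by a terminating 0:
  12 -> 1111111111110 (13 bits)
  11 -> 111111111110 (12 bits)
  11 -> 111111111110 (12 bits)
Total length = 13 + 12 + 12 = 37 bits.

Unary([12, 11, 11]) = 1111111111110111111111110111111111110 (37 bits)


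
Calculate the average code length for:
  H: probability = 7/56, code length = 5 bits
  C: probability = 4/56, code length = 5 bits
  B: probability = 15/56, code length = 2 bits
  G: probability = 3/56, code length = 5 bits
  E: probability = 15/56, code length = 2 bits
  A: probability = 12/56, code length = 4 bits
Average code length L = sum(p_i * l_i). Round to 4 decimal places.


Weighted contributions p_i * l_i:
  H: (7/56) * 5 = 35/56
  C: (4/56) * 5 = 20/56
  B: (15/56) * 2 = 30/56
  G: (3/56) * 5 = 15/56
  E: (15/56) * 2 = 30/56
  A: (12/56) * 4 = 48/56
Sum = (35 + 20 + 30 + 15 + 30 + 48)/56 = 178/56

L = 178/56 = 3.1786 bits/symbol


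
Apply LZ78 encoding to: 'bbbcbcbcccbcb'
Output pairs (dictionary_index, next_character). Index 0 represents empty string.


LZ78 encoding steps:
Dictionary: {0: ''}
Step 1: w='' (idx 0), next='b' -> output (0, 'b'), add 'b' as idx 1
Step 2: w='b' (idx 1), next='b' -> output (1, 'b'), add 'bb' as idx 2
Step 3: w='' (idx 0), next='c' -> output (0, 'c'), add 'c' as idx 3
Step 4: w='b' (idx 1), next='c' -> output (1, 'c'), add 'bc' as idx 4
Step 5: w='bc' (idx 4), next='c' -> output (4, 'c'), add 'bcc' as idx 5
Step 6: w='c' (idx 3), next='b' -> output (3, 'b'), add 'cb' as idx 6
Step 7: w='cb' (idx 6), end of input -> output (6, '')


Encoded: [(0, 'b'), (1, 'b'), (0, 'c'), (1, 'c'), (4, 'c'), (3, 'b'), (6, '')]


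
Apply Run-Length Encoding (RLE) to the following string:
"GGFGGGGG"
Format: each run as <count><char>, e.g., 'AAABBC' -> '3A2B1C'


Scanning runs left to right:
  i=0: run of 'G' x 2 -> '2G'
  i=2: run of 'F' x 1 -> '1F'
  i=3: run of 'G' x 5 -> '5G'

RLE = 2G1F5G


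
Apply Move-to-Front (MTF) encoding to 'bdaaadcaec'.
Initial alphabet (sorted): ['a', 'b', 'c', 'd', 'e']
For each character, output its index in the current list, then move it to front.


MTF encoding:
'b': index 1 in ['a', 'b', 'c', 'd', 'e'] -> ['b', 'a', 'c', 'd', 'e']
'd': index 3 in ['b', 'a', 'c', 'd', 'e'] -> ['d', 'b', 'a', 'c', 'e']
'a': index 2 in ['d', 'b', 'a', 'c', 'e'] -> ['a', 'd', 'b', 'c', 'e']
'a': index 0 in ['a', 'd', 'b', 'c', 'e'] -> ['a', 'd', 'b', 'c', 'e']
'a': index 0 in ['a', 'd', 'b', 'c', 'e'] -> ['a', 'd', 'b', 'c', 'e']
'd': index 1 in ['a', 'd', 'b', 'c', 'e'] -> ['d', 'a', 'b', 'c', 'e']
'c': index 3 in ['d', 'a', 'b', 'c', 'e'] -> ['c', 'd', 'a', 'b', 'e']
'a': index 2 in ['c', 'd', 'a', 'b', 'e'] -> ['a', 'c', 'd', 'b', 'e']
'e': index 4 in ['a', 'c', 'd', 'b', 'e'] -> ['e', 'a', 'c', 'd', 'b']
'c': index 2 in ['e', 'a', 'c', 'd', 'b'] -> ['c', 'e', 'a', 'd', 'b']


Output: [1, 3, 2, 0, 0, 1, 3, 2, 4, 2]


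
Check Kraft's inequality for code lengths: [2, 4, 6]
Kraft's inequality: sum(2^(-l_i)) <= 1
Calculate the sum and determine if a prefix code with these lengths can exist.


Sum = 2^(-2) + 2^(-4) + 2^(-6)
    = 0.25 + 0.0625 + 0.015625
    = 21/64 = 0.328125
Since 0.328125 <= 1, Kraft's inequality IS satisfied.
A prefix code with these lengths CAN exist.

Kraft sum = 0.328125. Satisfied.


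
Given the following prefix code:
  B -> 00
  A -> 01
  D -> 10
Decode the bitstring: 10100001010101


Decoding step by step:
Bits 10 -> D
Bits 10 -> D
Bits 00 -> B
Bits 01 -> A
Bits 01 -> A
Bits 01 -> A
Bits 01 -> A


Decoded message: DDBAAAA


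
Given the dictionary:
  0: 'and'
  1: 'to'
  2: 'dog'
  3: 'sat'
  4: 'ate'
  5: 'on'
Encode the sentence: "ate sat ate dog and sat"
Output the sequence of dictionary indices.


Look up each word in the dictionary:
  'ate' -> 4
  'sat' -> 3
  'ate' -> 4
  'dog' -> 2
  'and' -> 0
  'sat' -> 3

Encoded: [4, 3, 4, 2, 0, 3]


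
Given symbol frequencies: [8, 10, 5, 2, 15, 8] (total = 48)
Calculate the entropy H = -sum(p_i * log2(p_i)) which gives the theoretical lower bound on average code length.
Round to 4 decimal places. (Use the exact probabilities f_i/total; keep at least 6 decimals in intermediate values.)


Per-symbol terms -p_i * log2(p_i) with p_i = f_i/48:
  p = 8/48 = 0.166667: log2(p) = -2.584963, -p*log2(p) = 0.430827
  p = 10/48 = 0.208333: log2(p) = -2.263034, -p*log2(p) = 0.471466
  p = 5/48 = 0.104167: log2(p) = -3.263034, -p*log2(p) = 0.339899
  p = 2/48 = 0.041667: log2(p) = -4.584963, -p*log2(p) = 0.191040
  p = 15/48 = 0.312500: log2(p) = -1.678072, -p*log2(p) = 0.524397
  p = 8/48 = 0.166667: log2(p) = -2.584963, -p*log2(p) = 0.430827
H = 0.430827 + 0.471466 + 0.339899 + 0.191040 + 0.524397 + 0.430827 = 2.388456

H = 2.3885 bits/symbol


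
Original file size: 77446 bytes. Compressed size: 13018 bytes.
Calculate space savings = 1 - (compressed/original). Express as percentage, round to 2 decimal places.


ratio = compressed/original = 13018/77446 = 0.168091
savings = 1 - ratio = 1 - 0.168091 = 0.831909
as a percentage: 0.831909 * 100 = 83.19%

Space savings = 1 - 13018/77446 = 83.19%


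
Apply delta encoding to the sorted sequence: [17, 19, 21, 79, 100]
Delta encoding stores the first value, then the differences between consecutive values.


First value: 17
Deltas:
  19 - 17 = 2
  21 - 19 = 2
  79 - 21 = 58
  100 - 79 = 21


Delta encoded: [17, 2, 2, 58, 21]


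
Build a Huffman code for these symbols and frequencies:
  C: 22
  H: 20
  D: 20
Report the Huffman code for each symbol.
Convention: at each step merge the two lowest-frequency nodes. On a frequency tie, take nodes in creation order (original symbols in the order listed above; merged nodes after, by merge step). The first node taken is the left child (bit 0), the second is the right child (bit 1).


Huffman tree construction:
Step 1: Merge H(20) + D(20) = 40
Step 2: Merge C(22) + (H+D)(40) = 62
Read each symbol's code off the tree from the root (left child = 0, right child = 1).

Codes:
  C: 0 (length 1)
  H: 10 (length 2)
  D: 11 (length 2)
Average code length: 102/62 = 1.6452 bits/symbol


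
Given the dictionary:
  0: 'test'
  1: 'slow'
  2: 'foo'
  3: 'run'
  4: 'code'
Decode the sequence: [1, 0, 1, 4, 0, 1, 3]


Look up each index in the dictionary:
  1 -> 'slow'
  0 -> 'test'
  1 -> 'slow'
  4 -> 'code'
  0 -> 'test'
  1 -> 'slow'
  3 -> 'run'

Decoded: "slow test slow code test slow run"


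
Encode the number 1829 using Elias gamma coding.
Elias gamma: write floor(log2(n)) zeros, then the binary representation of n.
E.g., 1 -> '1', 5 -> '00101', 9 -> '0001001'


num_bits = floor(log2(1829)) + 1 = 11
leading_zeros = num_bits - 1 = 10
binary(1829) = 11100100101

Elias gamma(1829) = '0000000000' + '11100100101' = 000000000011100100101 (21 bits)


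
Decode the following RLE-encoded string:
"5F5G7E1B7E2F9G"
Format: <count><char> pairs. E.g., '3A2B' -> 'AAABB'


Expanding each <count><char> pair:
  5F -> 'FFFFF'
  5G -> 'GGGGG'
  7E -> 'EEEEEEE'
  1B -> 'B'
  7E -> 'EEEEEEE'
  2F -> 'FF'
  9G -> 'GGGGGGGGG'

Decoded = FFFFFGGGGGEEEEEEEBEEEEEEEFFGGGGGGGGG


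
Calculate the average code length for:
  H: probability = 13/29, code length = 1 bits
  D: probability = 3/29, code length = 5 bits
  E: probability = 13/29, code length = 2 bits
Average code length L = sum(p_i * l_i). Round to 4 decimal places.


Weighted contributions p_i * l_i:
  H: (13/29) * 1 = 13/29
  D: (3/29) * 5 = 15/29
  E: (13/29) * 2 = 26/29
Sum = (13 + 15 + 26)/29 = 54/29

L = 54/29 = 1.8621 bits/symbol


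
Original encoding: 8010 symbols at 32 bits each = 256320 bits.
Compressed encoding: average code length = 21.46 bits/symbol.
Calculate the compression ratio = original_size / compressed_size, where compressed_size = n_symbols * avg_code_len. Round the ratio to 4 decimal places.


original_size = n_symbols * orig_bits = 8010 * 32 = 256320 bits
compressed_size = n_symbols * avg_code_len = 8010 * 21.46 = 171894.6 bits
ratio = original_size / compressed_size = 256320 / 171894.6 = 1.4911

Compression ratio = 1.4911


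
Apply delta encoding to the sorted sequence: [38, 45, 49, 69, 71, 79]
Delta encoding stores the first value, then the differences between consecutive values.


First value: 38
Deltas:
  45 - 38 = 7
  49 - 45 = 4
  69 - 49 = 20
  71 - 69 = 2
  79 - 71 = 8


Delta encoded: [38, 7, 4, 20, 2, 8]


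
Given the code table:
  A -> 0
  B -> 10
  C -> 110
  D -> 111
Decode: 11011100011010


Decoding:
110 -> C
111 -> D
0 -> A
0 -> A
0 -> A
110 -> C
10 -> B


Result: CDAAACB


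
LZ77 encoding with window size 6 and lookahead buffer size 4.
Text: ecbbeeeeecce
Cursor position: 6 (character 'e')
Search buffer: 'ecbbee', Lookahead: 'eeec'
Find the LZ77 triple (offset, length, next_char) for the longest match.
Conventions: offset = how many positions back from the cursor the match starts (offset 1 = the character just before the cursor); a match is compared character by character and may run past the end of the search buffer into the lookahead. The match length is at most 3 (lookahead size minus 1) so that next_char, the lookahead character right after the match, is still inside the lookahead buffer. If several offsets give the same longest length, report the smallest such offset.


Try each offset into the search buffer:
  offset=1 (pos 5, char 'e'): match length 3
  offset=2 (pos 4, char 'e'): match length 3
  offset=3 (pos 3, char 'b'): match length 0
  offset=4 (pos 2, char 'b'): match length 0
  offset=5 (pos 1, char 'c'): match length 0
  offset=6 (pos 0, char 'e'): match length 1
Longest match has length 3, found at offsets 1, 2; take the smallest, offset 1.
next_char = character at position 6 + 3 = 9 -> 'c'

Best match: offset=1, length=3 (matching 'eee' starting at position 5)
LZ77 triple: (1, 3, 'c')


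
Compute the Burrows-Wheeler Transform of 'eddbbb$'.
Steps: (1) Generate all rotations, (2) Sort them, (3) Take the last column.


Rotations (sorted):
  0: $eddbbb -> last char: b
  1: b$eddbb -> last char: b
  2: bb$eddb -> last char: b
  3: bbb$edd -> last char: d
  4: dbbb$ed -> last char: d
  5: ddbbb$e -> last char: e
  6: eddbbb$ -> last char: $


BWT = bbbdde$


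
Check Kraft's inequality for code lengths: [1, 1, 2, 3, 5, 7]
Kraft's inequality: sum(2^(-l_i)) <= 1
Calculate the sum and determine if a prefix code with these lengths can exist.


Sum = 2^(-1) + 2^(-1) + 2^(-2) + 2^(-3) + 2^(-5) + 2^(-7)
    = 0.5 + 0.5 + 0.25 + 0.125 + 0.03125 + 0.0078125
    = 181/128 = 1.4140625
Since 1.4140625 > 1, Kraft's inequality is NOT satisfied.
A prefix code with these lengths CANNOT exist.

Kraft sum = 1.4140625. Not satisfied.


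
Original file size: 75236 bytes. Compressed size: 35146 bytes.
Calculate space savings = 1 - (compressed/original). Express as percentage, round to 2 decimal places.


ratio = compressed/original = 35146/75236 = 0.467143
savings = 1 - ratio = 1 - 0.467143 = 0.532857
as a percentage: 0.532857 * 100 = 53.29%

Space savings = 1 - 35146/75236 = 53.29%


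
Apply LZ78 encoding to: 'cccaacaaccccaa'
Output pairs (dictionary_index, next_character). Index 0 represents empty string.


LZ78 encoding steps:
Dictionary: {0: ''}
Step 1: w='' (idx 0), next='c' -> output (0, 'c'), add 'c' as idx 1
Step 2: w='c' (idx 1), next='c' -> output (1, 'c'), add 'cc' as idx 2
Step 3: w='' (idx 0), next='a' -> output (0, 'a'), add 'a' as idx 3
Step 4: w='a' (idx 3), next='c' -> output (3, 'c'), add 'ac' as idx 4
Step 5: w='a' (idx 3), next='a' -> output (3, 'a'), add 'aa' as idx 5
Step 6: w='cc' (idx 2), next='c' -> output (2, 'c'), add 'ccc' as idx 6
Step 7: w='c' (idx 1), next='a' -> output (1, 'a'), add 'ca' as idx 7
Step 8: w='a' (idx 3), end of input -> output (3, '')


Encoded: [(0, 'c'), (1, 'c'), (0, 'a'), (3, 'c'), (3, 'a'), (2, 'c'), (1, 'a'), (3, '')]


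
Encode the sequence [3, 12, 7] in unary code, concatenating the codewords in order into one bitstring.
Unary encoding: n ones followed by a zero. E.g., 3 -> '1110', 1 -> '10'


Encode each number as n ones followed by a terminating 0:
  3 -> 1110 (4 bits)
  12 -> 1111111111110 (13 bits)
  7 -> 11111110 (8 bits)
Total length = 4 + 13 + 8 = 25 bits.

Unary([3, 12, 7]) = 1110111111111111011111110 (25 bits)


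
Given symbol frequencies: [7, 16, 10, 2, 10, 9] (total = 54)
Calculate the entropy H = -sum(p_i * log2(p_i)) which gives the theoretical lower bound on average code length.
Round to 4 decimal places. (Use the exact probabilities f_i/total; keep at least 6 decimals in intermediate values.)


Per-symbol terms -p_i * log2(p_i) with p_i = f_i/54:
  p = 7/54 = 0.129630: log2(p) = -2.947533, -p*log2(p) = 0.382088
  p = 16/54 = 0.296296: log2(p) = -1.754888, -p*log2(p) = 0.519967
  p = 10/54 = 0.185185: log2(p) = -2.432959, -p*log2(p) = 0.450548
  p = 2/54 = 0.037037: log2(p) = -4.754888, -p*log2(p) = 0.176107
  p = 10/54 = 0.185185: log2(p) = -2.432959, -p*log2(p) = 0.450548
  p = 9/54 = 0.166667: log2(p) = -2.584963, -p*log2(p) = 0.430827
H = 0.382088 + 0.519967 + 0.450548 + 0.176107 + 0.450548 + 0.430827 = 2.410085

H = 2.4101 bits/symbol


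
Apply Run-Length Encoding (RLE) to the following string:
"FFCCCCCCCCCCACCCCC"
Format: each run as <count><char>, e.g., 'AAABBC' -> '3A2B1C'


Scanning runs left to right:
  i=0: run of 'F' x 2 -> '2F'
  i=2: run of 'C' x 10 -> '10C'
  i=12: run of 'A' x 1 -> '1A'
  i=13: run of 'C' x 5 -> '5C'

RLE = 2F10C1A5C


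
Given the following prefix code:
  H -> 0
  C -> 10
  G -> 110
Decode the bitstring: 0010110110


Decoding step by step:
Bits 0 -> H
Bits 0 -> H
Bits 10 -> C
Bits 110 -> G
Bits 110 -> G


Decoded message: HHCGG


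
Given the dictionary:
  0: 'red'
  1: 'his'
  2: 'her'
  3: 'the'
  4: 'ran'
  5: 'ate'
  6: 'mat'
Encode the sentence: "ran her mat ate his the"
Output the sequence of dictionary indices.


Look up each word in the dictionary:
  'ran' -> 4
  'her' -> 2
  'mat' -> 6
  'ate' -> 5
  'his' -> 1
  'the' -> 3

Encoded: [4, 2, 6, 5, 1, 3]


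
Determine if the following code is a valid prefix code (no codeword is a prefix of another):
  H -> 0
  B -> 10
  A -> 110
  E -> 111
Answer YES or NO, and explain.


Checking each pair (does one codeword prefix another?):
  H='0' vs B='10': no prefix
  H='0' vs A='110': no prefix
  H='0' vs E='111': no prefix
  B='10' vs H='0': no prefix
  B='10' vs A='110': no prefix
  B='10' vs E='111': no prefix
  A='110' vs H='0': no prefix
  A='110' vs B='10': no prefix
  A='110' vs E='111': no prefix
  E='111' vs H='0': no prefix
  E='111' vs B='10': no prefix
  E='111' vs A='110': no prefix
No violation found over all pairs.

YES -- this is a valid prefix code. No codeword is a prefix of any other codeword.


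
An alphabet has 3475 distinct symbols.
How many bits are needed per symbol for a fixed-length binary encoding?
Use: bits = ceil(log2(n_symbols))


log2(3475) = 11.7628
Bracket: 2^11 = 2048 < 3475 <= 2^12 = 4096
So ceil(log2(3475)) = 12

bits = ceil(log2(3475)) = ceil(11.7628) = 12 bits


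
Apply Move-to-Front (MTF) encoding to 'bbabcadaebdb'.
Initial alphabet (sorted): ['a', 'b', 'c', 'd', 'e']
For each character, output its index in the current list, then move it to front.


MTF encoding:
'b': index 1 in ['a', 'b', 'c', 'd', 'e'] -> ['b', 'a', 'c', 'd', 'e']
'b': index 0 in ['b', 'a', 'c', 'd', 'e'] -> ['b', 'a', 'c', 'd', 'e']
'a': index 1 in ['b', 'a', 'c', 'd', 'e'] -> ['a', 'b', 'c', 'd', 'e']
'b': index 1 in ['a', 'b', 'c', 'd', 'e'] -> ['b', 'a', 'c', 'd', 'e']
'c': index 2 in ['b', 'a', 'c', 'd', 'e'] -> ['c', 'b', 'a', 'd', 'e']
'a': index 2 in ['c', 'b', 'a', 'd', 'e'] -> ['a', 'c', 'b', 'd', 'e']
'd': index 3 in ['a', 'c', 'b', 'd', 'e'] -> ['d', 'a', 'c', 'b', 'e']
'a': index 1 in ['d', 'a', 'c', 'b', 'e'] -> ['a', 'd', 'c', 'b', 'e']
'e': index 4 in ['a', 'd', 'c', 'b', 'e'] -> ['e', 'a', 'd', 'c', 'b']
'b': index 4 in ['e', 'a', 'd', 'c', 'b'] -> ['b', 'e', 'a', 'd', 'c']
'd': index 3 in ['b', 'e', 'a', 'd', 'c'] -> ['d', 'b', 'e', 'a', 'c']
'b': index 1 in ['d', 'b', 'e', 'a', 'c'] -> ['b', 'd', 'e', 'a', 'c']


Output: [1, 0, 1, 1, 2, 2, 3, 1, 4, 4, 3, 1]


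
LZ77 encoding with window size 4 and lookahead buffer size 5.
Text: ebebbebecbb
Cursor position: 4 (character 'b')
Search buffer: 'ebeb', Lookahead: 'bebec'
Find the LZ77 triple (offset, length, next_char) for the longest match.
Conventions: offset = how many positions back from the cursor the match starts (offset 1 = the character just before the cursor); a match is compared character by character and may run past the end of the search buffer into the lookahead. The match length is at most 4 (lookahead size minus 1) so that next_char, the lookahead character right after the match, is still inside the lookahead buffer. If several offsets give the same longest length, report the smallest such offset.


Try each offset into the search buffer:
  offset=1 (pos 3, char 'b'): match length 1
  offset=2 (pos 2, char 'e'): match length 0
  offset=3 (pos 1, char 'b'): match length 3
  offset=4 (pos 0, char 'e'): match length 0
Longest match has length 3 at offset 3.
next_char = character at position 4 + 3 = 7 -> 'e'

Best match: offset=3, length=3 (matching 'beb' starting at position 1)
LZ77 triple: (3, 3, 'e')


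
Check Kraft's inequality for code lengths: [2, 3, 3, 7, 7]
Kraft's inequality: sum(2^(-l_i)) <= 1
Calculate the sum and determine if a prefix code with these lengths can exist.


Sum = 2^(-2) + 2^(-3) + 2^(-3) + 2^(-7) + 2^(-7)
    = 0.25 + 0.125 + 0.125 + 0.0078125 + 0.0078125
    = 66/128 = 0.515625
Since 0.515625 <= 1, Kraft's inequality IS satisfied.
A prefix code with these lengths CAN exist.

Kraft sum = 0.515625. Satisfied.


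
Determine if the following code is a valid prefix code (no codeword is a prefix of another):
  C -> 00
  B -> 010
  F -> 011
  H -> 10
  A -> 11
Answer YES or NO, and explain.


Checking each pair (does one codeword prefix another?):
  C='00' vs B='010': no prefix
  C='00' vs F='011': no prefix
  C='00' vs H='10': no prefix
  C='00' vs A='11': no prefix
  B='010' vs C='00': no prefix
  B='010' vs F='011': no prefix
  B='010' vs H='10': no prefix
  B='010' vs A='11': no prefix
  F='011' vs C='00': no prefix
  F='011' vs B='010': no prefix
  F='011' vs H='10': no prefix
  F='011' vs A='11': no prefix
  H='10' vs C='00': no prefix
  H='10' vs B='010': no prefix
  H='10' vs F='011': no prefix
  H='10' vs A='11': no prefix
  A='11' vs C='00': no prefix
  A='11' vs B='010': no prefix
  A='11' vs F='011': no prefix
  A='11' vs H='10': no prefix
No violation found over all pairs.

YES -- this is a valid prefix code. No codeword is a prefix of any other codeword.
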